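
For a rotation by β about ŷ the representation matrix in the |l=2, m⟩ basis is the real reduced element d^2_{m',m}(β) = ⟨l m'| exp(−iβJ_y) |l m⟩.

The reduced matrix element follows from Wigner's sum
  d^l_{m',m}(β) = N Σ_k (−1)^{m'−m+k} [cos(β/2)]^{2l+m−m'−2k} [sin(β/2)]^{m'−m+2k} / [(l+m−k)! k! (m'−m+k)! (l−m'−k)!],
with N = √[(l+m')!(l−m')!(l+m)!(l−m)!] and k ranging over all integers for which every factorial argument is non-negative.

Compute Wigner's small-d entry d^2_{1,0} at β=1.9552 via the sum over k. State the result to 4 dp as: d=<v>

d=0.4258

d^2_{1,0}(β=1.9552) via Wigner's sum:
Half-angle: c=0.559014, s=0.829158. N=√(6·1·2·2)=4.898979
The bounds max(0,m−m')=0 and min(l+m,l−m')=1 give 2 terms
  k=0: (−1)^1·4.8990/(2)·0.5590^3·0.8292^1 = -0.354798
  k=1: (−1)^2·4.8990/(2)·0.5590^1·0.8292^3 = +0.780568
d^2_{1,0}(1.9552) = -0.354798 +0.780568 = +0.425769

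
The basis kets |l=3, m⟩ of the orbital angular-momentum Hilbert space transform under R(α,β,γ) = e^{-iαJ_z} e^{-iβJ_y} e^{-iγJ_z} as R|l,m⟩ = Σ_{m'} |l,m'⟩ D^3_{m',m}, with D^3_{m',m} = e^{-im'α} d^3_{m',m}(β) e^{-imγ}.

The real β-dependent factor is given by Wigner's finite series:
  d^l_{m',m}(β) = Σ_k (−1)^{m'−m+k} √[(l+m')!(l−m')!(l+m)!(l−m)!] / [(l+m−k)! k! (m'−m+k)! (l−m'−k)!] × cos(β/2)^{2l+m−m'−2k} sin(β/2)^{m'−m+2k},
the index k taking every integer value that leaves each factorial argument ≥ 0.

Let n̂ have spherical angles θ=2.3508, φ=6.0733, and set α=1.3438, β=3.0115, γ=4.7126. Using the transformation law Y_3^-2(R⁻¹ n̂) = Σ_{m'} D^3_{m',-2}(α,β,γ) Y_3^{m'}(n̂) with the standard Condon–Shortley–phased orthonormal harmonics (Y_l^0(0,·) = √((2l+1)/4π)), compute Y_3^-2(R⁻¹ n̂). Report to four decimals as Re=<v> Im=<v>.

Need the full column D^3_{m',-2} for m'=−3..3 at α=1.3438, β=3.0115, γ=4.7126.
cos(β/2)=0.065000, sin(β/2)=0.997885
d^3_{-3,-2}: single k=1 term ⇒ +0.000003;  D = +0.000002+0.000002i
d^3_{-2,-2}: k∈[0..1] ⇒ +0.000000 -0.000089 = -0.000089;  D = -0.000080+0.000039i
d^3_{-1,-2}: k∈[0..1] ⇒ -0.000004 +0.001726 = +0.001722;  D = -0.000387-0.001678i
d^3_{0,-2}: k∈[0..1] ⇒ +0.000097 -0.022946 = -0.022849;  D = +0.022849+0.000010i
d^3_{1,-2}: k∈[0..1] ⇒ -0.001726 +0.203385 = +0.201659;  D = -0.045467+0.196467i
d^3_{2,-2}: k∈[0..1] ⇒ +0.020947 -0.987378 = -0.966431;  D = -0.868356-0.424202i
d^3_{3,-2}: single k=0 term ⇒ -0.157542;  D = -0.099234+0.122360i
Y_3^{m'}(θ=2.3508,φ=6.0733) and Σ D·Y over m':
  (+0.0000+0.0000i)·(+0.1212+0.0883i)  (-0.0001+0.0000i)·(-0.3317-0.1480i)  (-0.0004-0.0017i)·(+0.3310+0.0705i)  (+0.0228+0.0000i)·(+0.1383+0.0000i)  (-0.0455+0.1965i)·(-0.3310+0.0705i)  (-0.8684-0.4242i)·(-0.3317+0.1480i)  (-0.0992+0.1224i)·(-0.1212+0.0883i)
Y_3^-2(R⁻¹ n̂) = +0.356446-0.080245i

Re=0.3564 Im=-0.0802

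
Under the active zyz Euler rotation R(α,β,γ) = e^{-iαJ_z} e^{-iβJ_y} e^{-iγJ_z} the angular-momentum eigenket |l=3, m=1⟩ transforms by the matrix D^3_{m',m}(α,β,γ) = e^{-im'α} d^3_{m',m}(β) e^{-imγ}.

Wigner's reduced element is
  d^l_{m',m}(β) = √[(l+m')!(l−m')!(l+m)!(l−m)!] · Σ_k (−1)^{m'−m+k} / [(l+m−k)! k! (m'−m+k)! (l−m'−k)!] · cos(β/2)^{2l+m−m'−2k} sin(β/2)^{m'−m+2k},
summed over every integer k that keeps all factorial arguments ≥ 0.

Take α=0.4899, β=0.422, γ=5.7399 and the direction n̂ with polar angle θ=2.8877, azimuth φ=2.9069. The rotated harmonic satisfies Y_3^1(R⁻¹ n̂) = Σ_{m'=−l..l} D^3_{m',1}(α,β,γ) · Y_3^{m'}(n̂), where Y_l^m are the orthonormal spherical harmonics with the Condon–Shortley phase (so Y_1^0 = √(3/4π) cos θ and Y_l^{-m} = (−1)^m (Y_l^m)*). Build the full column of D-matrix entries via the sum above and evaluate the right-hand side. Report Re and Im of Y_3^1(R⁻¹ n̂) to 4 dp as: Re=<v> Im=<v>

Need the full column D^3_{m',1} for m'=−3..3 at α=0.4899, β=0.422, γ=5.7399.
cos(β/2)=0.977822, sin(β/2)=0.209438
d^3_{-3,1}: single k=4 term ⇒ +0.007125;  D = -0.003049+0.006440i
d^3_{-2,1}: k∈[3..4] ⇒ +0.054322 -0.001246 = +0.053076;  D = +0.002531+0.053015i
d^3_{-1,1}: k∈[2..4] ⇒ +0.240603 -0.014717 +0.000084 = +0.225970;  D = +0.115716+0.194093i
d^3_{0,1}: k∈[1..3] ⇒ +0.648552 -0.089260 +0.001365 = +0.560657;  D = +0.479931+0.289832i
d^3_{1,1}: k∈[0..2] ⇒ +0.874095 -0.320804 +0.011038 = +0.564330;  D = +0.563526+0.030113i
d^3_{2,1}: k∈[0..1] ⇒ -0.592044 +0.054322 = -0.537722;  D = -0.487300+0.227340i
d^3_{3,1}: single k=0 term ⇒ +0.155308;  D = +0.093294-0.124165i
Y_3^{m'}(θ=2.8877,φ=2.9069) and Σ D·Y over m':
  (-0.0030+0.0064i)·(-0.0050-0.0043i)  (+0.0025+0.0530i)·(-0.0557-0.0282i)  (+0.1157+0.1941i)·(-0.2909-0.0696i)  (+0.4799+0.2898i)·(-0.6085+0.0000i)  (+0.5635+0.0301i)·(+0.2909-0.0696i)  (-0.4873+0.2273i)·(-0.0557+0.0282i)  (+0.0933-0.1242i)·(+0.0050-0.0043i)
Y_3^1(R⁻¹ n̂) = -0.124130-0.301778i

Re=-0.1241 Im=-0.3018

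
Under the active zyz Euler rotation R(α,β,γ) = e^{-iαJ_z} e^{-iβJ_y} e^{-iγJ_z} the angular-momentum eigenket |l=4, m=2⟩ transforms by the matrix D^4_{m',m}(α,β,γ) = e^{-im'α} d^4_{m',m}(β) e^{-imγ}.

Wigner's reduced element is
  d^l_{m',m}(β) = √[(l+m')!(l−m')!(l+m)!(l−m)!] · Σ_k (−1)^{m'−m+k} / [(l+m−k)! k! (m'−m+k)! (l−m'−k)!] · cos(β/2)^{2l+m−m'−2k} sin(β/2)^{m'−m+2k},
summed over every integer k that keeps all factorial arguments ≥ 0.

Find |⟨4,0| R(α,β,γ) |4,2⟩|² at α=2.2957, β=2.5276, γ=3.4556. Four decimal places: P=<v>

P=0.2327

Split into d^4_{0,2}(β=2.5276) × two z-phases.
With c≡cos(β/2)=0.302197 and s≡sin(β/2)=0.953246, N=[24·24·720·2]^{1/2}=910.735966
The bounds max(0,m−m')=2 and min(l+m,l−m')=4 give 3 terms
  k=2: (−1)^0·910.7360/(96)·0.3022^6·0.9532^2 = +0.006566
  k=3: (−1)^1·910.7360/(36)·0.3022^4·0.9532^4 = -0.174208
  k=4: (−1)^2·910.7360/(96)·0.3022^2·0.9532^6 = +0.650024
d^4_{0,2}(2.5276) = +0.006566 -0.174208 +0.650024 = +0.482382
|D^4_{0,2}|² = |d^4_{0,2}(β)|² = (+0.482382)² = 0.232692 (the z-rotation phases have unit modulus)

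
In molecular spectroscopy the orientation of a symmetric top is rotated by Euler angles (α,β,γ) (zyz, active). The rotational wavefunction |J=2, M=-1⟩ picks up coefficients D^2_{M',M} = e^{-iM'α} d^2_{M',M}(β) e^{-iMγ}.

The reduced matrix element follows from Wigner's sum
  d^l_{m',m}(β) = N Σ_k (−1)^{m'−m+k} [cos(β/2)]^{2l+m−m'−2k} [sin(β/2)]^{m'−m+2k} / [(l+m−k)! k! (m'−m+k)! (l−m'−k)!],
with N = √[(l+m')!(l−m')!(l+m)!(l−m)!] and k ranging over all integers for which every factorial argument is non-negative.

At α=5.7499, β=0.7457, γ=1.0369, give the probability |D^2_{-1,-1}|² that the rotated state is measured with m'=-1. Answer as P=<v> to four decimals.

First d^2_{-1,-1}(β=0.7457), then the phase factors e^{-i(-1)α} and e^{-i(-1)γ}:
Half-angle: c=0.931293, s=0.364271. N=√(1·6·1·6)=6.000000
k∈{0,1} keeps every argument non-negative
  k=0: (−1)^0·6.0000/(6)·0.9313^4·0.3643^0 = +0.752221
  k=1: (−1)^1·6.0000/(2)·0.9313^2·0.3643^2 = -0.345258
d^2_{-1,-1}(0.7457) = +0.752221 -0.345258 = +0.406963
|D^2_{-1,-1}|² = |d^2_{-1,-1}(β)|² = (+0.406963)² = 0.165619 (the z-rotation phases have unit modulus)

P=0.1656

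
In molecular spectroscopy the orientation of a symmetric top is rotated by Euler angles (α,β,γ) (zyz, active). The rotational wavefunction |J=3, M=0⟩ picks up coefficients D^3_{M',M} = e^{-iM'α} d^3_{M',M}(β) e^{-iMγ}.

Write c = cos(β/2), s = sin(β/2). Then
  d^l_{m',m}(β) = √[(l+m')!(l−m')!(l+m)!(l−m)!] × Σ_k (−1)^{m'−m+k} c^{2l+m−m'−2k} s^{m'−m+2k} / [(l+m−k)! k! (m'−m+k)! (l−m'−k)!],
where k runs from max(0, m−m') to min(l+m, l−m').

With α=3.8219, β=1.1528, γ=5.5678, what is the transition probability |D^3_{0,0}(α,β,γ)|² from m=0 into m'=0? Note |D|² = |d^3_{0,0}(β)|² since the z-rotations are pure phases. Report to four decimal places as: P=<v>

D^3_{0,0}(3.8219,1.1528,5.5678) = e^{-i·0·3.8219}·d^3_{0,0}(1.1528)·e^{-i·0·5.5678}. Compute d first:
With c≡cos(β/2)=0.838430 and s≡sin(β/2)=0.545009, N=[6·6·6·6]^{1/2}=36.000000
The bounds max(0,m−m')=0 and min(l+m,l−m')=3 give 4 terms
  k=0: (−1)^0·36.0000/(36)·0.8384^6·0.5450^0 = +0.347377
  k=1: (−1)^1·36.0000/(4)·0.8384^4·0.5450^2 = -1.321045
  k=2: (−1)^2·36.0000/(4)·0.8384^2·0.5450^4 = +0.558202
  k=3: (−1)^3·36.0000/(36)·0.8384^0·0.5450^6 = -0.026207
d^3_{0,0}(1.1528) = +0.347377 -1.321045 +0.558202 -0.026207 = -0.441673
|D^3_{0,0}|² = |d^3_{0,0}(β)|² = (-0.441673)² = 0.195075 (the z-rotation phases have unit modulus)

P=0.1951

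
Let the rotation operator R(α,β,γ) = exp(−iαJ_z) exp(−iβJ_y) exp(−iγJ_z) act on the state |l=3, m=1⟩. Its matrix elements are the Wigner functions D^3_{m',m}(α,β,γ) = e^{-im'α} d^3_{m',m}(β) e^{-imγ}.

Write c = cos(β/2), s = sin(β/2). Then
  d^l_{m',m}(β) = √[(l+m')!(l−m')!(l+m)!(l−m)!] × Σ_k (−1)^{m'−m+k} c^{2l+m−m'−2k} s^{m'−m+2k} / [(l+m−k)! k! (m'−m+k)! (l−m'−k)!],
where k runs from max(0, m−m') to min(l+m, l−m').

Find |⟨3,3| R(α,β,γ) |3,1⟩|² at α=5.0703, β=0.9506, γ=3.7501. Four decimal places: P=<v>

P=0.2570

First d^3_{3,1}(β=0.9506), then the phase factors e^{-i(3)α} and e^{-i(1)γ}:
With c≡cos(β/2)=0.889155 and s≡sin(β/2)=0.457605, N=[720·1·24·2]^{1/2}=185.903201
Admissible k: 0..0 (factorial args all ≥0)
  k=0: (−1)^2·185.9032/(48)·0.8892^4·0.4576^2 = +0.506919
d^3_{3,1}(0.9506) = +0.506919
|D^3_{3,1}|² = |d^3_{3,1}(β)|² = (+0.506919)² = 0.256967 (the z-rotation phases have unit modulus)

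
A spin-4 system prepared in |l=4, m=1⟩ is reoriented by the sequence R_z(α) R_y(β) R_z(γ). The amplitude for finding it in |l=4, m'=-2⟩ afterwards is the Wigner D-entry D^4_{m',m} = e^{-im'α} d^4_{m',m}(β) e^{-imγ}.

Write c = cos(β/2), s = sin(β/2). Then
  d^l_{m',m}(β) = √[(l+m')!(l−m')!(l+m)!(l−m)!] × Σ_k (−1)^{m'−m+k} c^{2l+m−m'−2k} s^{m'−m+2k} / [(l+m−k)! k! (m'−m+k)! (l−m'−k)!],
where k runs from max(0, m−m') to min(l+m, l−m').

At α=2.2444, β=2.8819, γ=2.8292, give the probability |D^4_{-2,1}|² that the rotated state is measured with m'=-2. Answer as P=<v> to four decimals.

First d^4_{-2,1}(β=2.8819), then the phase factors e^{-i(-2)α} and e^{-i(1)γ}:
c=cos(2.8819/2)=0.129482, s=sin(2.8819/2)=0.991582; N=√[2·720·120·6]=1018.233765
k∈{3,4,5} keeps every argument non-negative
  k=3: (−1)^0·1018.2338/(72)·0.1295^5·0.9916^3 = +0.000502
  k=4: (−1)^1·1018.2338/(48)·0.1295^3·0.9916^5 = -0.044144
  k=5: (−1)^2·1018.2338/(240)·0.1295^1·0.9916^7 = +0.517779
d^4_{-2,1}(2.8819) = +0.000502 -0.044144 +0.517779 = +0.474137
|D^4_{-2,1}|² = |d^4_{-2,1}(β)|² = (+0.474137)² = 0.224806 (the z-rotation phases have unit modulus)

P=0.2248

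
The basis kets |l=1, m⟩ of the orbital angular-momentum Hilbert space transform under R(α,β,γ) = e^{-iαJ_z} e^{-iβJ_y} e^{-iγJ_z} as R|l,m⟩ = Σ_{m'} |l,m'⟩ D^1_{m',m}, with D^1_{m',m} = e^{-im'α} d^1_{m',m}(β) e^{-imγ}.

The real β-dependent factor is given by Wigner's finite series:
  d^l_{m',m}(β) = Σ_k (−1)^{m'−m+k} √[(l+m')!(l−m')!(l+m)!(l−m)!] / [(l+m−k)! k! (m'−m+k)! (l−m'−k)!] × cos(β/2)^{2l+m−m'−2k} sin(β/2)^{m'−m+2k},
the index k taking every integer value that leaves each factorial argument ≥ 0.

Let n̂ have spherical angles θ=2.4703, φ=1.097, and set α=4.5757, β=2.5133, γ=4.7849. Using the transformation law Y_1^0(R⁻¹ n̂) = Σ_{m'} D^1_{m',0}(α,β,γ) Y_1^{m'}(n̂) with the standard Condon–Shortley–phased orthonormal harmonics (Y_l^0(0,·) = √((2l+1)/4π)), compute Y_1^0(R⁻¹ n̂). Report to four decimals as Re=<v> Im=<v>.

Need the full column D^1_{m',0} for m'=−1..1 at α=4.5757, β=2.5133, γ=4.7849.
cos(β/2)=0.309005, sin(β/2)=0.951061
d^1_{-1,0}: single k=1 term ⇒ +0.415612;  D = -0.056633-0.411736i
d^1_{0,0}: k∈[0..1] ⇒ +0.095484 -0.904516 = -0.809032;  D = -0.809032+0.000000i
d^1_{1,0}: single k=0 term ⇒ -0.415612;  D = +0.056633-0.411736i
Y_1^{m'}(θ=2.4703,φ=1.097) and Σ D·Y over m':
  (-0.0566-0.4117i)·(+0.0981-0.1912i)  (-0.8090+0.0000i)·(-0.3826+0.0000i)  (+0.0566-0.4117i)·(-0.0981-0.1912i)
Y_1^0(R⁻¹ n̂) = +0.140950+0.000000i

Re=0.1409 Im=0.0000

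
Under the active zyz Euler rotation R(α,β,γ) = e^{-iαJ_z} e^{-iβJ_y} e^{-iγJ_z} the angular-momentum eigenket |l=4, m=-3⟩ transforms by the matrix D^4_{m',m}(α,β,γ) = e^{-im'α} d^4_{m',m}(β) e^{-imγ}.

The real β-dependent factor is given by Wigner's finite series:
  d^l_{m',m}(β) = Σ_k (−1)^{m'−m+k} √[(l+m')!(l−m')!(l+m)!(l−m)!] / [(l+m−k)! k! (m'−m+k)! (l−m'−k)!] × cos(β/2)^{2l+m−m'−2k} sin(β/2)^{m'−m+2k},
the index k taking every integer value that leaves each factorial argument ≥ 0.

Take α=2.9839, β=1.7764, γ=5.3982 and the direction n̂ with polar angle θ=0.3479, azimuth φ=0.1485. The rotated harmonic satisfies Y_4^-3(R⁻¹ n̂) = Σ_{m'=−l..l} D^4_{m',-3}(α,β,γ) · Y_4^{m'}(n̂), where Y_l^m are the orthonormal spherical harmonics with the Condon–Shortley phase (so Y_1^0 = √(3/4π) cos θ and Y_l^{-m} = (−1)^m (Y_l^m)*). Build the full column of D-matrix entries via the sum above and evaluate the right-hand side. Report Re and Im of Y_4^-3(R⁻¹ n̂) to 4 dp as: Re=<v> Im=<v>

Re=-0.4030 Im=-0.0516

Need the full column D^4_{m',-3} for m'=−4..4 at α=2.9839, β=1.7764, γ=5.3982.
cos(β/2)=0.630810, sin(β/2)=0.775938
d^4_{-4,-3}: single k=1 term ⇒ +0.087229;  D = -0.086324+0.012529i
d^4_{-3,-3}: k∈[0..1] ⇒ +0.025072 -0.265547 = -0.240475;  D = -0.240453-0.003260i
d^4_{-2,-3}: k∈[0..1] ⇒ -0.115393 +0.523790 = +0.408397;  D = -0.402423-0.069597i
d^4_{-1,-3}: k∈[0..1] ⇒ +0.301102 -0.759311 = -0.458209;  D = -0.433641-0.148021i
d^4_{0,-3}: k∈[0..1] ⇒ -0.552124 +0.835397 = +0.283274;  D = -0.250389-0.132475i
d^4_{1,-3}: k∈[0..1] ⇒ +0.759311 -0.689331 = +0.069980;  D = +0.055949+0.042034i
d^4_{2,-3}: k∈[0..1] ⇒ -0.792527 +0.399714 = -0.392813;  D = +0.273105+0.282340i
d^4_{3,-3}: k∈[0..1] ⇒ +0.607933 -0.131406 = +0.476527;  D = +0.273409+0.390289i
d^4_{4,-3}: single k=0 term ⇒ -0.302156;  D = +0.132349+0.271628i
Y_4^{m'}(θ=0.3479,φ=0.1485) and Σ D·Y over m':
  (-0.0863+0.0125i)·(+0.0050-0.0033i)  (-0.2405-0.0033i)·(+0.0421-0.0201i)  (-0.4024-0.0696i)·(+0.1928-0.0590i)  (-0.4336-0.1480i)·(+0.4778-0.0715i)  (-0.2504-0.1325i)·(+0.4045+0.0000i)  (+0.0559+0.0420i)·(-0.4778-0.0715i)  (+0.2731+0.2823i)·(+0.1928+0.0590i)  (+0.2734+0.3903i)·(-0.0421-0.0201i)  (+0.1323+0.2716i)·(+0.0050+0.0033i)
Y_4^-3(R⁻¹ n̂) = -0.402979-0.051591i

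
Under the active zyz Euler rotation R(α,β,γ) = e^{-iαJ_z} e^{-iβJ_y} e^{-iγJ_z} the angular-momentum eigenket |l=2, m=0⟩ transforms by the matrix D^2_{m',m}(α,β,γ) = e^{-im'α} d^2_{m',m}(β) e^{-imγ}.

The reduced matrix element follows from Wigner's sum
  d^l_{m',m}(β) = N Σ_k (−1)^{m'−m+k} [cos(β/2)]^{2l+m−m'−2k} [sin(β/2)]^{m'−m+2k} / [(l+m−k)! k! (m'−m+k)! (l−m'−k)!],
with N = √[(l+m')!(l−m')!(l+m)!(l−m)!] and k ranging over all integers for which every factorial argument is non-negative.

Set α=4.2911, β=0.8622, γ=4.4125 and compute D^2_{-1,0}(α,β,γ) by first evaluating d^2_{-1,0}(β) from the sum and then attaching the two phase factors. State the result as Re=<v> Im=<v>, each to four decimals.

First d^2_{-1,0}(β=0.8622), then the phase factors e^{-i(-1)α} and e^{-i(0)γ}:
Half-angle: c=0.908507, s=0.417870. N=√(1·6·2·2)=4.898979
k∈{1,2} keeps every argument non-negative
  k=1: (−1)^0·4.8990/(2)·0.9085^3·0.4179^1 = +0.767541
  k=2: (−1)^1·4.8990/(2)·0.9085^1·0.4179^3 = -0.162379
d^2_{-1,0}(0.8622) = +0.767541 -0.162379 = +0.605162
Attach z-rotation phases: D = e^{-i(-1)(4.2911)}·(+0.605162)·e^{-i(0)(4.4125)} = -0.247473-0.552249i

Re=-0.2475 Im=-0.5522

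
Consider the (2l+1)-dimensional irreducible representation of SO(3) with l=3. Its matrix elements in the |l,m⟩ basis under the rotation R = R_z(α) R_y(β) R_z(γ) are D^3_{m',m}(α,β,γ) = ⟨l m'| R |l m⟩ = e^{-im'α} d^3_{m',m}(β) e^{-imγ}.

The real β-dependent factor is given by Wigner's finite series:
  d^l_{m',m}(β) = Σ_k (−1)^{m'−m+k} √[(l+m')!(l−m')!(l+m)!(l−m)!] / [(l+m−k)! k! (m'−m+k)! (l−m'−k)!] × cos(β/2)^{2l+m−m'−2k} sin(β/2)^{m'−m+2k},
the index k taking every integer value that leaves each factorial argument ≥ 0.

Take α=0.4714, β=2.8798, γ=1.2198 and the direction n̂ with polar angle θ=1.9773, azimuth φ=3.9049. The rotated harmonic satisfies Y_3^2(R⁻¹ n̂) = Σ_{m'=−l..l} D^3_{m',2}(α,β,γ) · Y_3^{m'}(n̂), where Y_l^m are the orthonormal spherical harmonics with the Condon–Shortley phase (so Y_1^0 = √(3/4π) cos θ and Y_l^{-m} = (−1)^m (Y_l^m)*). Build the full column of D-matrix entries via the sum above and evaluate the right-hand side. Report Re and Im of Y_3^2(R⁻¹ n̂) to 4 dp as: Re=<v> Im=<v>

Need the full column D^3_{m',2} for m'=−3..3 at α=0.4714, β=2.8798, γ=1.2198.
cos(β/2)=0.130523, sin(β/2)=0.991445
d^3_{-3,2}: single k=5 term ⇒ +0.306271;  D = +0.158880-0.261838i
d^3_{-2,2}: k∈[4..5] ⇒ +0.082303 -0.949757 = -0.867454;  D = -0.064130+0.865080i
d^3_{-1,2}: k∈[3..4] ⇒ +0.013706 -0.395394 = -0.381689;  D = +0.147723+0.351943i
d^3_{0,2}: k∈[2..3] ⇒ +0.001563 -0.090159 = -0.088596;  D = +0.067648+0.057210i
d^3_{1,2}: k∈[1..2] ⇒ +0.000119 -0.013706 = -0.013587;  D = +0.013227+0.003105i
d^3_{2,2}: k∈[0..1] ⇒ +0.000005 -0.001426 = -0.001421;  D = +0.001380-0.000339i
d^3_{3,2}: single k=0 term ⇒ -0.000092;  D = +0.000070-0.000060i
Y_3^{m'}(θ=1.9773,φ=3.9049) and Σ D·Y over m':
  (+0.1589-0.2618i)·(+0.2130+0.2433i)  (-0.0641+0.8651i)·(-0.0151+0.3406i)  (+0.1477+0.3519i)·(+0.0468-0.0448i)  (+0.0676+0.0572i)·(+0.3273+0.0000i)  (+0.0132+0.0031i)·(-0.0468-0.0448i)  (+0.0014-0.0003i)·(-0.0151-0.3406i)  (+0.0001-0.0001i)·(-0.2130+0.2433i)
Y_3^2(R⁻¹ n̂) = -0.151929-0.024570i

Re=-0.1519 Im=-0.0246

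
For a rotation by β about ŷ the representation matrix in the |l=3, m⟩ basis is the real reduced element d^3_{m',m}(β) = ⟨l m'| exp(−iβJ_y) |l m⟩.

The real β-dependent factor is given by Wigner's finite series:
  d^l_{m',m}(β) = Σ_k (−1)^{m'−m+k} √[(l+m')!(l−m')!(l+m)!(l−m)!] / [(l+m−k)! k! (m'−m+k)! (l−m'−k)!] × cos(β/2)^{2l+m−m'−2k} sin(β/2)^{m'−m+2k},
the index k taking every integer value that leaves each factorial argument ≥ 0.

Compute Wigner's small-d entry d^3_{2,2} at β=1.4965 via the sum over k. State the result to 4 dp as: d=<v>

d=-0.5127

d^3_{2,2}(β=1.4965) via Wigner's sum:
c=cos(1.4965/2)=0.732881, s=sin(1.4965/2)=0.680357; N=√[120·1·120·1]=120.000000
Admissible k: 0..1 (factorial args all ≥0)
  k=0: (−1)^0·120.0000/(120)·0.7329^6·0.6804^0 = +0.154953
  k=1: (−1)^1·120.0000/(24)·0.7329^4·0.6804^2 = -0.667693
d^3_{2,2}(1.4965) = +0.154953 -0.667693 = -0.512740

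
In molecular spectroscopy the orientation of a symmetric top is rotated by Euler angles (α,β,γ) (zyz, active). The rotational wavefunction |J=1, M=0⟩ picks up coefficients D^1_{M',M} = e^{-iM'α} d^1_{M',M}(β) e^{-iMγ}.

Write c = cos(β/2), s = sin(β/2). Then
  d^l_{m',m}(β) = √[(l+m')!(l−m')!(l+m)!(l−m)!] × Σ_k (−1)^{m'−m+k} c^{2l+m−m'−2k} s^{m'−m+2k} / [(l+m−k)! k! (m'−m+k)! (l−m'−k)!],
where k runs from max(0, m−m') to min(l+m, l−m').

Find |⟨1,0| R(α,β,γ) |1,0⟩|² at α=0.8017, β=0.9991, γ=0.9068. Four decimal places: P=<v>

D^1_{0,0}(0.8017,0.9991,0.9068) = e^{-i·0·0.8017}·d^1_{0,0}(0.9991)·e^{-i·0·0.9068}. Compute d first:
Half-angle: c=0.877798, s=0.479031. N=√(1·1·1·1)=1.000000
Admissible k: 0..1 (factorial args all ≥0)
  k=0: (−1)^0·1.0000/(1)·0.8778^2·0.4790^0 = +0.770530
  k=1: (−1)^1·1.0000/(1)·0.8778^0·0.4790^2 = -0.229470
d^1_{0,0}(0.9991) = +0.770530 -0.229470 = +0.541059
|D^1_{0,0}|² = |d^1_{0,0}(β)|² = (+0.541059)² = 0.292745 (the z-rotation phases have unit modulus)

P=0.2927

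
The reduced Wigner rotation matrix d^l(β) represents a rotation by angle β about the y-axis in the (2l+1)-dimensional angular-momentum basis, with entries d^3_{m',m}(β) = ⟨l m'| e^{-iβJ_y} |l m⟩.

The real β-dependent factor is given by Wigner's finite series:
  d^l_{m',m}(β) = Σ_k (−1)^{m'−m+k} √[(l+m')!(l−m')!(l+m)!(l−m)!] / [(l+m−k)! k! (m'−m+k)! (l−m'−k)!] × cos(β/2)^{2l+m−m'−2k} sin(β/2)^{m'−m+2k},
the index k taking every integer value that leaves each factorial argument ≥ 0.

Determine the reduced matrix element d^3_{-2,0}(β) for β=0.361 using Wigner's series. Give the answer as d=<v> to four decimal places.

d^3_{-2,0}(β=0.361) via Wigner's sum:
With c≡cos(β/2)=0.983754 and s≡sin(β/2)=0.179521, N=[1·120·6·6]^{1/2}=65.726707
Admissible k: 2..3 (factorial args all ≥0)
  k=2: (−1)^0·65.7267/(12)·0.9838^4·0.1795^2 = +0.165325
  k=3: (−1)^1·65.7267/(12)·0.9838^2·0.1795^4 = -0.005506
d^3_{-2,0}(0.361) = +0.165325 -0.005506 = +0.159820

d=0.1598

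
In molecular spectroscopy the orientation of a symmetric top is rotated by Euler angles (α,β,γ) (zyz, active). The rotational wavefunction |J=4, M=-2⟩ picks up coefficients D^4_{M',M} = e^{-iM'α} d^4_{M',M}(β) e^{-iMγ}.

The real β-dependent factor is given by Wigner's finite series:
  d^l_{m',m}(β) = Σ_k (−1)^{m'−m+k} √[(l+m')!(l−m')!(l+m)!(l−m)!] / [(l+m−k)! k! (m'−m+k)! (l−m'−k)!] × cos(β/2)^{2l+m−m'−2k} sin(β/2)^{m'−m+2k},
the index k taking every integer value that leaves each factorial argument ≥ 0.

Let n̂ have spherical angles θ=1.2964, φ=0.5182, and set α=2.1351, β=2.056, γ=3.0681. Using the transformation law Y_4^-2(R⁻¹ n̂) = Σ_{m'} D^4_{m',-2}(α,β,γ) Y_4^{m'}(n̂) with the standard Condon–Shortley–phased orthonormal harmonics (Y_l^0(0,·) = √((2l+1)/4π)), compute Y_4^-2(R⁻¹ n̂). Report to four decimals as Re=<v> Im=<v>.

Need the full column D^4_{m',-2} for m'=−4..4 at α=2.1351, β=2.056, γ=3.0681.
cos(β/2)=0.516532, sin(β/2)=0.856268
d^4_{-4,-2}: single k=2 term ⇒ +0.073686;  D = -0.037849+0.063222i
d^4_{-3,-2}: k∈[1..2] ⇒ +0.031431 -0.259120 = -0.227690;  D = -0.227619+0.005662i
d^4_{-2,-2}: k∈[0..2] ⇒ +0.005067 -0.167104 +0.574010 = +0.411974;  D = -0.228924-0.342515i
d^4_{-1,-2}: k∈[0..2] ⇒ -0.035639 +0.489692 -0.897130 = -0.443078;  D = +0.179584-0.405052i
d^4_{0,-2}: k∈[0..2] ⇒ +0.132107 -0.968096 +0.997639 = +0.161650;  D = +0.159907-0.023675i
d^4_{1,-2}: k∈[0..2] ⇒ -0.326461 +1.345695 -0.739606 = +0.279628;  D = -0.182544-0.211824i
d^4_{2,-2}: k∈[0..2] ⇒ +0.574010 -1.261925 +0.288986 = -0.398929;  D = +0.116062-0.381673i
d^4_{3,-2}: k∈[0..1] ⇒ -0.712075 +0.652271 = -0.059804;  D = -0.057651+0.015900i
d^4_{4,-2}: single k=0 term ⇒ +0.556457;  D = -0.411903-0.374139i
Y_4^{m'}(θ=1.2964,φ=0.5182) and Σ D·Y over m':
  (-0.0378+0.0632i)·(-0.1828-0.3331i)  (-0.2276+0.0057i)·(+0.0049-0.3025i)  (-0.2289-0.3425i)·(-0.0767+0.1296i)  (+0.1796-0.4051i)·(-0.2665+0.1519i)  (+0.1599-0.0237i)·(+0.1043+0.0000i)  (-0.1825-0.2118i)·(+0.2665+0.1519i)  (+0.1161-0.3817i)·(-0.0767-0.1296i)  (-0.0577+0.0159i)·(-0.0049-0.3025i)  (-0.4119-0.3741i)·(-0.1828+0.3331i)
Y_4^-2(R⁻¹ n̂) = +0.251069+0.077908i

Re=0.2511 Im=0.0779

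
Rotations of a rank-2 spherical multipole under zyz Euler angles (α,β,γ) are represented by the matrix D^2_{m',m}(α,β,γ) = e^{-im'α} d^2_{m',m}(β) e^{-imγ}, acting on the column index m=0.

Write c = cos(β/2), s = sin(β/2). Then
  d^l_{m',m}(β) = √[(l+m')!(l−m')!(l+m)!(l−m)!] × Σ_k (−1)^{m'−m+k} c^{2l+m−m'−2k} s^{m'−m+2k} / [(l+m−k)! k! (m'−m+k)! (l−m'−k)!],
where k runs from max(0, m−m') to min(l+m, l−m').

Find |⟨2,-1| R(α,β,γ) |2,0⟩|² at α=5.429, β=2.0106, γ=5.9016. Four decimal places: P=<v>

First d^2_{-1,0}(β=2.0106), then the phase factors e^{-i(-1)α} and e^{-i(0)γ}:
With c≡cos(β/2)=0.535835 and s≡sin(β/2)=0.844323, N=[1·6·2·2]^{1/2}=4.898979
Admissible k: 1..2 (factorial args all ≥0)
  k=1: (−1)^0·4.8990/(2)·0.5358^3·0.8443^1 = +0.318183
  k=2: (−1)^1·4.8990/(2)·0.5358^1·0.8443^3 = -0.790009
d^2_{-1,0}(2.0106) = +0.318183 -0.790009 = -0.471826
|D^2_{-1,0}|² = |d^2_{-1,0}(β)|² = (-0.471826)² = 0.222620 (the z-rotation phases have unit modulus)

P=0.2226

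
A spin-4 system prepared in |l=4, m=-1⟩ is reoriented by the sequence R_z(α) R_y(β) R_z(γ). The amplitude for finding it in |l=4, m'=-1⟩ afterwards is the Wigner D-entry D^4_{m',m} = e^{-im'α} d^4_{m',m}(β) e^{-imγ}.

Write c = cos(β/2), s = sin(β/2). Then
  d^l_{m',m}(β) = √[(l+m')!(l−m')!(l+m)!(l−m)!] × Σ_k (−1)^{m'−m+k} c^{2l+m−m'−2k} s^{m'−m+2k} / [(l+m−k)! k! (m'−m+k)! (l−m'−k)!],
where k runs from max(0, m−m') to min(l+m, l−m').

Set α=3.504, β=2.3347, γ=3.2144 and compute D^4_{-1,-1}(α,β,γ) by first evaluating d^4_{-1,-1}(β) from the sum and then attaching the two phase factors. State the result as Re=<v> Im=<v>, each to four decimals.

Re=-0.4251 Im=-0.1976

Split into d^4_{-1,-1}(β=2.3347) × two z-phases.
Half-angle: c=0.392590, s=0.919713. N=√(6·120·6·120)=720.000000
k∈{0,1,2,3} keeps every argument non-negative
  k=0: (−1)^0·720.0000/(720)·0.3926^8·0.9197^0 = +0.000564
  k=1: (−1)^1·720.0000/(48)·0.3926^6·0.9197^2 = -0.046455
  k=2: (−1)^2·720.0000/(24)·0.3926^4·0.9197^4 = +0.509905
  k=3: (−1)^3·720.0000/(72)·0.3926^2·0.9197^6 = -0.932813
d^4_{-1,-1}(2.3347) = +0.000564 -0.046455 +0.509905 -0.932813 = -0.468798
Phases: e^{-i·(-1)·3.504}=-0.935046-0.354526i, e^{-i·(-1)·3.2144}=-0.997351-0.072743i ⇒ D=-0.425096-0.197648i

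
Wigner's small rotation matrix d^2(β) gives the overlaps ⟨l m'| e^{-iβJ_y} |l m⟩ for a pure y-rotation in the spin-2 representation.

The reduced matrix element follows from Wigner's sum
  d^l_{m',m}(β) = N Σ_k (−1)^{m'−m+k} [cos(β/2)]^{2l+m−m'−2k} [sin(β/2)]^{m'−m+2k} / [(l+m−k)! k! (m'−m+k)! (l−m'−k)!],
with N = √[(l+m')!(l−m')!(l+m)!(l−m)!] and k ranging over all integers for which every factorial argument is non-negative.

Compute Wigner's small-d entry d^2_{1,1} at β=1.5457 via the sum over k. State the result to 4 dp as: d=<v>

d^2_{1,1}(β=1.5457) via Wigner's sum:
With c≡cos(β/2)=0.715924 and s≡sin(β/2)=0.698178, N=[6·1·6·1]^{1/2}=6.000000
Admissible k: 0..1 (factorial args all ≥0)
  k=0: (−1)^0·6.0000/(6)·0.7159^4·0.6982^0 = +0.262704
  k=1: (−1)^1·6.0000/(2)·0.7159^2·0.6982^2 = -0.749528
d^2_{1,1}(1.5457) = +0.262704 -0.749528 = -0.486823

d=-0.4868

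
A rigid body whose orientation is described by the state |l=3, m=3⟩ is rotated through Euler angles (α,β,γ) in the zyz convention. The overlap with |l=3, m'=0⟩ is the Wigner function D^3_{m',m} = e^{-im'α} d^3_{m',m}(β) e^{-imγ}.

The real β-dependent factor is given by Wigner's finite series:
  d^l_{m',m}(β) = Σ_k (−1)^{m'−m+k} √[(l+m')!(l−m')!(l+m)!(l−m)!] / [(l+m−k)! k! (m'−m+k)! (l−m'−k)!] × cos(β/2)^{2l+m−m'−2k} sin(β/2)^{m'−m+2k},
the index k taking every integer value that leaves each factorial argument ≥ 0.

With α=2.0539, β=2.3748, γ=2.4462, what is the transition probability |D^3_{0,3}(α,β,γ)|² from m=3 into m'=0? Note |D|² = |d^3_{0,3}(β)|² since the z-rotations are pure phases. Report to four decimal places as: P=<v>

P=0.0349

D^3_{0,3}(2.0539,2.3748,2.4462) = e^{-i·0·2.0539}·d^3_{0,3}(2.3748)·e^{-i·3·2.4462}. Compute d first:
c=cos(2.3748/2)=0.374072, s=sin(2.3748/2)=0.927400; N=√[6·6·720·1]=160.996894
The bounds max(0,m−m')=3 and min(l+m,l−m')=3 give 1 term
  k=3: (−1)^0·160.9969/(36)·0.3741^3·0.9274^3 = +0.186716
d^3_{0,3}(2.3748) = +0.186716
|D^3_{0,3}|² = |d^3_{0,3}(β)|² = (+0.186716)² = 0.034863 (the z-rotation phases have unit modulus)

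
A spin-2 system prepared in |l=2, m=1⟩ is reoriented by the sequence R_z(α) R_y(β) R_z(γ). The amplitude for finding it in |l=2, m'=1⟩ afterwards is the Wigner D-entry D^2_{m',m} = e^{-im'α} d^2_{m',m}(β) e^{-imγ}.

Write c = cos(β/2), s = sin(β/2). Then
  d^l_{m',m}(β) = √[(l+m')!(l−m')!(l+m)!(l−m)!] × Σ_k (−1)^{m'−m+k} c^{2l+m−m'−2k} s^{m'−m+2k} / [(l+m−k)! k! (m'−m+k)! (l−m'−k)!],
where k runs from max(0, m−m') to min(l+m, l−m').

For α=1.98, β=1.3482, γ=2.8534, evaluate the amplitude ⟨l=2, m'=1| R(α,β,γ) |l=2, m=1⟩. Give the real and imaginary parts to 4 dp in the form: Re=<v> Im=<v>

D^2_{1,1}(1.98,1.3482,2.8534) = e^{-i·1·1.98}·d^2_{1,1}(1.3482)·e^{-i·1·2.8534}. Compute d first:
c=cos(1.3482/2)=0.781269, s=sin(1.3482/2)=0.624194; N=√[6·1·6·1]=6.000000
The bounds max(0,m−m')=0 and min(l+m,l−m')=1 give 2 terms
  k=0: (−1)^0·6.0000/(6)·0.7813^4·0.6242^0 = +0.372565
  k=1: (−1)^1·6.0000/(2)·0.7813^2·0.6242^2 = -0.713448
d^2_{1,1}(1.3482) = +0.372565 -0.713448 = -0.340883
Phases: e^{-i·(1)·1.98}=-0.397879-0.917438i, e^{-i·(1)·2.8534}=-0.958759-0.284220i ⇒ D=-0.041150-0.338390i

Re=-0.0411 Im=-0.3384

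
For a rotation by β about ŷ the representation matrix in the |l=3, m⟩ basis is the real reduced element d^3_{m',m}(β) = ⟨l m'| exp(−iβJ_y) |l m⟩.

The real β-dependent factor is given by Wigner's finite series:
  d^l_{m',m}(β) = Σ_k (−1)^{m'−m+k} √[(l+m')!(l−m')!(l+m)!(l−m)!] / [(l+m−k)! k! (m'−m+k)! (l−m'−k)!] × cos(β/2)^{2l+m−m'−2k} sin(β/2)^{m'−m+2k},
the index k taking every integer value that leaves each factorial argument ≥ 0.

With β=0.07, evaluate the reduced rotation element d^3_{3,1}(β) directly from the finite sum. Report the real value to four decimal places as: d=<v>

d=0.0047

d^3_{3,1}(β=0.07) via Wigner's sum:
Half-angle: c=0.999388, s=0.034993. N=√(720·1·24·2)=185.903201
Admissible k: 0..0 (factorial args all ≥0)
  k=0: (−1)^2·185.9032/(48)·0.9994^4·0.0350^2 = +0.004731
d^3_{3,1}(0.07) = +0.004731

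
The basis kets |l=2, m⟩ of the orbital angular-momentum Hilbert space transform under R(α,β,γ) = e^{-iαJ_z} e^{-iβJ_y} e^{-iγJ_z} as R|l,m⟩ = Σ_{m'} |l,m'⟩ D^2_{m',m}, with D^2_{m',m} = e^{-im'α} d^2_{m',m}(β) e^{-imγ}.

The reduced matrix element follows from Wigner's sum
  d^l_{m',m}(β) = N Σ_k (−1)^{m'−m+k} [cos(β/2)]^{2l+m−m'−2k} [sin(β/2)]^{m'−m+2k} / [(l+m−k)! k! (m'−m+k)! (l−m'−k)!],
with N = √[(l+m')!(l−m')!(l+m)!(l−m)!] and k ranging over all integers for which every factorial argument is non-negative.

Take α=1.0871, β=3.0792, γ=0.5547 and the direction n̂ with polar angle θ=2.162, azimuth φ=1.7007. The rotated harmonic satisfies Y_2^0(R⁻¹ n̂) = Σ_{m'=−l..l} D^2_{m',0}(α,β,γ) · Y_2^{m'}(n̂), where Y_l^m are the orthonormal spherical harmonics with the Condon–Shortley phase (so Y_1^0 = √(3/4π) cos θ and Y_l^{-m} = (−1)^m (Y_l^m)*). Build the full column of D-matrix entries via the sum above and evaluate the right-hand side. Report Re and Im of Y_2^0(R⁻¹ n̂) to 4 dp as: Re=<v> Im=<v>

Re=0.0236 Im=0.0000

Need the full column D^2_{m',0} for m'=−2..2 at α=1.0871, β=3.0792, γ=0.5547.
cos(β/2)=0.031191, sin(β/2)=0.999513
d^2_{-2,0}: single k=2 term ⇒ +0.002381;  D = -0.001351+0.001960i
d^2_{-1,0}: k∈[1..2] ⇒ +0.000074 -0.076291 = -0.076217;  D = -0.035445-0.067473i
d^2_{0,0}: k∈[0..2] ⇒ +0.000001 -0.003888 +0.998055 = +0.994168;  D = +0.994168+0.000000i
d^2_{1,0}: k∈[0..1] ⇒ -0.000074 +0.076291 = +0.076217;  D = +0.035445-0.067473i
d^2_{2,0}: single k=0 term ⇒ +0.002381;  D = -0.001351-0.001960i
Y_2^{m'}(θ=2.162,φ=1.7007) and Σ D·Y over m':
  (-0.0014+0.0020i)·(-0.2573+0.0684i)  (-0.0354-0.0675i)·(+0.0463+0.3545i)  (+0.9942+0.0000i)·(-0.0215+0.0000i)  (+0.0354-0.0675i)·(-0.0463+0.3545i)  (-0.0014-0.0020i)·(-0.2573-0.0684i)
Y_2^0(R⁻¹ n̂) = +0.023646+0.000000i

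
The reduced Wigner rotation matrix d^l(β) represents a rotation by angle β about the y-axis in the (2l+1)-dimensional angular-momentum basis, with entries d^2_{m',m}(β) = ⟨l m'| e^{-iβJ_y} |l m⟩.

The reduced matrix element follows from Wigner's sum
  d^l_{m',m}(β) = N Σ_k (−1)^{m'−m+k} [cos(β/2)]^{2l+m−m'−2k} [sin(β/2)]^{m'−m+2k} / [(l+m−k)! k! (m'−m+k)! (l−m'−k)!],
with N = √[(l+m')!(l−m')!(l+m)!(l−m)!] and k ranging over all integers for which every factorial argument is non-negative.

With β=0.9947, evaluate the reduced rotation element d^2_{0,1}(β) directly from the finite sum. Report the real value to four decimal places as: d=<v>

d^2_{0,1}(β=0.9947) via Wigner's sum:
With c≡cos(β/2)=0.878850 and s≡sin(β/2)=0.477098, N=[2·2·6·1]^{1/2}=4.898979
The bounds max(0,m−m')=1 and min(l+m,l−m')=2 give 2 terms
  k=1: (−1)^0·4.8990/(2)·0.8788^3·0.4771^1 = +0.793282
  k=2: (−1)^1·4.8990/(2)·0.8788^1·0.4771^3 = -0.233784
d^2_{0,1}(0.9947) = +0.793282 -0.233784 = +0.559499

d=0.5595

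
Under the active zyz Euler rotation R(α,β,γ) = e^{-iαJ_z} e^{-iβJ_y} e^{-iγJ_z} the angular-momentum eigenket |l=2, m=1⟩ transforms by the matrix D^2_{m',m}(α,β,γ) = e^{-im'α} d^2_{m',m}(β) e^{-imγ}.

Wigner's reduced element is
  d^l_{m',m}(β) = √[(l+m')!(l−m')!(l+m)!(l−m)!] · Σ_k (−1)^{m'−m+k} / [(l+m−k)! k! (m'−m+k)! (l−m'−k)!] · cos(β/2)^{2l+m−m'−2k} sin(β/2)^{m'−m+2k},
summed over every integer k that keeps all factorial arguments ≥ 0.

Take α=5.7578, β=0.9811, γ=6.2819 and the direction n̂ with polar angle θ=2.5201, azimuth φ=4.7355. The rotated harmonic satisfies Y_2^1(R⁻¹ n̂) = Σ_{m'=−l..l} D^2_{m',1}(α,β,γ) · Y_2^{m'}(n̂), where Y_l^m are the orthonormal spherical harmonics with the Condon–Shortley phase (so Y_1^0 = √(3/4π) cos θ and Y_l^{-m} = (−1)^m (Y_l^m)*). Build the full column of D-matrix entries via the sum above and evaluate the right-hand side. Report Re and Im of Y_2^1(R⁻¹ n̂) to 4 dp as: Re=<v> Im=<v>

Re=0.1305 Im=-0.0765

Need the full column D^2_{m',1} for m'=−2..2 at α=5.7578, β=0.9811, γ=6.2819.
cos(β/2)=0.882074, sin(β/2)=0.471111
d^2_{-2,1}: single k=3 term ⇒ +0.184461;  D = +0.091865-0.159959i
d^2_{-1,1}: k∈[2..3] ⇒ +0.518057 -0.049260 = +0.468797;  D = +0.405873-0.234602i
d^2_{0,1}: k∈[1..2] ⇒ +0.791979 -0.225918 = +0.566061;  D = +0.566061+0.000728i
d^2_{1,1}: k∈[0..1] ⇒ +0.605369 -0.518057 = +0.087311;  D = +0.075479+0.043888i
d^2_{2,1}: single k=0 term ⇒ -0.646648;  D = -0.320600-0.561578i
Y_2^{m'}(θ=2.5201,φ=4.7355) and Σ D·Y over m':
  (+0.0919-0.1600i)·(-0.1308+0.0061i)  (+0.4059-0.2346i)·(-0.0085-0.3656i)  (+0.5661+0.0007i)·(+0.3100+0.0000i)  (+0.0755+0.0439i)·(+0.0085-0.3656i)  (-0.3206-0.5616i)·(-0.1308-0.0061i)
Y_2^1(R⁻¹ n̂) = +0.130461-0.076525i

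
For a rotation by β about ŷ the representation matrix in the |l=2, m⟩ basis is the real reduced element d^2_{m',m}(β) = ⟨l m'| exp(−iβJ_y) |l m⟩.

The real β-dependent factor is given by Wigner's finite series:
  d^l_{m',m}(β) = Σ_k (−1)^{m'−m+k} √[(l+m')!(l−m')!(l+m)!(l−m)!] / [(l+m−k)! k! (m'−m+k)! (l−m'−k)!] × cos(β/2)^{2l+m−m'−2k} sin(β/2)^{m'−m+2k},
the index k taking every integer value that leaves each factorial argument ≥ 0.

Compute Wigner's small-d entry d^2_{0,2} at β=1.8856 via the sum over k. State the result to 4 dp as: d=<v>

d=0.5537

d^2_{0,2}(β=1.8856) via Wigner's sum:
Half-angle: c=0.587525, s=0.809206. N=√(2·2·24·1)=9.797959
Admissible k: 2..2 (factorial args all ≥0)
  k=2: (−1)^0·9.7980/(4)·0.5875^2·0.8092^2 = +0.553664
d^2_{0,2}(1.8856) = +0.553664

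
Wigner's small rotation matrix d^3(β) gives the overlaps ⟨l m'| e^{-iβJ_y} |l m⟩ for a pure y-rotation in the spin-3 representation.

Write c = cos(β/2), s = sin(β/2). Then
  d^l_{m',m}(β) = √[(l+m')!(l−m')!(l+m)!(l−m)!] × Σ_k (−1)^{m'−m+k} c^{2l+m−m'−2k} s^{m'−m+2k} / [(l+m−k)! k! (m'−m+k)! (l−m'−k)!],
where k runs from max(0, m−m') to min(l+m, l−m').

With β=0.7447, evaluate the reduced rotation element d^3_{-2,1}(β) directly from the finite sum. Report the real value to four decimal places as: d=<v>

d=0.2274

d^3_{-2,1}(β=0.7447) via Wigner's sum:
Half-angle: c=0.931475, s=0.363805. N=√(1·120·24·2)=75.894664
k∈{3,4} keeps every argument non-negative
  k=3: (−1)^0·75.8947/(12)·0.9315^3·0.3638^3 = +0.246122
  k=4: (−1)^1·75.8947/(24)·0.9315^1·0.3638^5 = -0.018772
d^3_{-2,1}(0.7447) = +0.246122 -0.018772 = +0.227350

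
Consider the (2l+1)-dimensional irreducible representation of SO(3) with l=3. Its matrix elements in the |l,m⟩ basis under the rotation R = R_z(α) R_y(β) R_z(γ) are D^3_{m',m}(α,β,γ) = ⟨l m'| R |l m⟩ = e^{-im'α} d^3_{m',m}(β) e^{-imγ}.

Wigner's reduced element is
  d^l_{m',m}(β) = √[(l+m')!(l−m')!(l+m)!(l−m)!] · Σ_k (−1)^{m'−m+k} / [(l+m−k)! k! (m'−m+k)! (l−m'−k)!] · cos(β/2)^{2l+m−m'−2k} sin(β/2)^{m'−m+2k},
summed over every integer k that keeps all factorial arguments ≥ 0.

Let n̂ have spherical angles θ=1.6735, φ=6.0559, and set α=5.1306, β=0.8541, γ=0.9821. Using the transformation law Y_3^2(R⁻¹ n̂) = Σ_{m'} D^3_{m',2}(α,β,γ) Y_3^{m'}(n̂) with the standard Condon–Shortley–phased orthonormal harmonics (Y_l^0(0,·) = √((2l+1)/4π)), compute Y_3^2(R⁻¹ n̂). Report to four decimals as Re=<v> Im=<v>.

Re=0.3325 Im=0.0362

Need the full column D^3_{m',2} for m'=−3..3 at α=5.1306, β=0.8541, γ=0.9821.
cos(β/2)=0.910192, sin(β/2)=0.414188
d^3_{-3,2}: single k=5 term ⇒ +0.027177;  D = +0.017706+0.020617i
d^3_{-2,2}: k∈[4..5] ⇒ +0.121906 -0.005049 = +0.116857;  D = -0.050093+0.105576i
d^3_{-1,2}: k∈[3..4] ⇒ +0.338859 -0.035085 = +0.303775;  D = -0.303681-0.007535i
d^3_{0,2}: k∈[2..3] ⇒ +0.644890 -0.133541 = +0.511349;  D = -0.196018-0.472287i
d^3_{1,2}: k∈[1..2] ⇒ +0.818203 -0.338859 = +0.479344;  D = +0.329946-0.347716i
d^3_{2,2}: k∈[0..1] ⇒ +0.568587 -0.588702 = -0.020115;  D = -0.018957-0.006726i
d^3_{3,2}: single k=0 term ⇒ -0.633777;  D = -0.048905-0.631888i
Y_3^{m'}(θ=1.6735,φ=6.0559) and Σ D·Y over m':
  (+0.0177+0.0206i)·(+0.3188+0.2588i)  (-0.0501+0.1056i)·(-0.0931-0.0455i)  (-0.3037-0.0075i)·(-0.2967-0.0686i)  (-0.1960-0.4723i)·(+0.1128+0.0000i)  (+0.3299-0.3477i)·(+0.2967-0.0686i)  (-0.0190-0.0067i)·(-0.0931+0.0455i)  (-0.0489-0.6319i)·(-0.3188+0.2588i)
Y_3^2(R⁻¹ n̂) = +0.332529+0.036171i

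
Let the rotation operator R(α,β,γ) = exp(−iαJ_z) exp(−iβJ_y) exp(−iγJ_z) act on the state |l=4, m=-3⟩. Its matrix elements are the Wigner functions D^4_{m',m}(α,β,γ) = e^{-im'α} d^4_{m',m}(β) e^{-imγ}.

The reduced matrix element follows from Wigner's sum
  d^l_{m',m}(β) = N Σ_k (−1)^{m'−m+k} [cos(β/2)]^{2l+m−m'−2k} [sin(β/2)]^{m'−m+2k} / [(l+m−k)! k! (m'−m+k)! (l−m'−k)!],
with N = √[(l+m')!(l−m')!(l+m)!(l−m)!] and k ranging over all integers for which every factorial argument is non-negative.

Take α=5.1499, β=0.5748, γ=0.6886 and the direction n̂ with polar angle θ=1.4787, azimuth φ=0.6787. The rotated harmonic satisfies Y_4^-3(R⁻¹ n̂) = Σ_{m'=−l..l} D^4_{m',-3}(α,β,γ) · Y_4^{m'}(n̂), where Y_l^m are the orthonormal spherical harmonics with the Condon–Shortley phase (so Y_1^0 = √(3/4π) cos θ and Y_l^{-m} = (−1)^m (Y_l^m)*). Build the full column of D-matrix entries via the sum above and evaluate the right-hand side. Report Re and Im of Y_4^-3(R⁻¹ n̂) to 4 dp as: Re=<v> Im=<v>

Need the full column D^4_{m',-3} for m'=−4..4 at α=5.1499, β=0.5748, γ=0.6886.
cos(β/2)=0.958984, sin(β/2)=0.283460
d^4_{-4,-3}: single k=1 term ⇒ +0.598021;  D = -0.467159-0.373352i
d^4_{-3,-3}: k∈[0..1] ⇒ +0.715305 -0.437471 = +0.277834;  D = +0.065162-0.270084i
d^4_{-2,-3}: k∈[0..1] ⇒ -0.791107 +0.207356 = -0.583751;  D = -0.572026+0.116414i
d^4_{-1,-3}: k∈[0..1] ⇒ +0.496046 -0.072232 = +0.423814;  D = +0.252515+0.340374i
d^4_{0,-3}: k∈[0..1] ⇒ -0.218573 +0.019097 = -0.199476;  D = +0.094758-0.175532i
d^4_{1,-3}: k∈[0..1] ⇒ +0.072232 -0.003787 = +0.068446;  D = -0.068333-0.003933i
d^4_{2,-3}: k∈[0..1] ⇒ -0.018117 +0.000528 = -0.017589;  D = +0.006524+0.016334i
d^4_{3,-3}: k∈[0..1] ⇒ +0.003339 -0.000042 = +0.003298;  D = +0.002256-0.002406i
d^4_{4,-3}: single k=0 term ⇒ -0.000399;  D = -0.000379-0.000124i
Y_4^{m'}(θ=1.4787,φ=0.6787) and Σ D·Y over m':
  (-0.4672-0.3734i)·(-0.3961-0.1801i)  (+0.0652-0.2701i)·(-0.0510-0.1016i)  (-0.5720+0.1164i)·(-0.0661+0.3050i)  (+0.2525+0.3404i)·(-0.0992+0.0800i)  (+0.0948-0.1755i)·(+0.2908+0.0000i)  (-0.0683-0.0039i)·(+0.0992+0.0800i)  (+0.0065+0.0163i)·(-0.0661-0.3050i)  (+0.0023-0.0024i)·(+0.0510-0.1016i)  (-0.0004-0.0001i)·(-0.3961+0.1801i)
Y_4^-3(R⁻¹ n̂) = +0.062740-0.016887i

Re=0.0627 Im=-0.0169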